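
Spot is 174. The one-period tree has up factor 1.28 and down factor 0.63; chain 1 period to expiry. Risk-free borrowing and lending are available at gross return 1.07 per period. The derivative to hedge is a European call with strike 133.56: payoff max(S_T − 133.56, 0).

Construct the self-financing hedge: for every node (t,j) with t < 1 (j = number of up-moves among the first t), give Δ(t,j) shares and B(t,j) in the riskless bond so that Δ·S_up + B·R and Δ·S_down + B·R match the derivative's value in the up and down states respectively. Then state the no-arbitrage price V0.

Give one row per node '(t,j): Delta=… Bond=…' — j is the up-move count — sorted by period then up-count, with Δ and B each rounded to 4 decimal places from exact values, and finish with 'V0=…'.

(0,0): Delta=0.7883 Bond=-80.7632
V0=56.4060

The replicating-portfolio and risk-neutral prices coincide; use p* = (1.07−0.63)/(1.28−0.63) = 0.6769 for the latter.
At expiry t=1: V(1,0)=0.0000, V(1,1)=89.1600
Node (0,0) S=174.0000: V=(p*·89.1600+(1−p*)·0.0000)/1.07=56.4060; Δ=(89.1600−0.0000)/(222.7200−109.6200)=0.7883; B=V−Δ·S=-80.7632
Check: Δ(0,0)·S0 + B(0,0) = 56.4060 = V0.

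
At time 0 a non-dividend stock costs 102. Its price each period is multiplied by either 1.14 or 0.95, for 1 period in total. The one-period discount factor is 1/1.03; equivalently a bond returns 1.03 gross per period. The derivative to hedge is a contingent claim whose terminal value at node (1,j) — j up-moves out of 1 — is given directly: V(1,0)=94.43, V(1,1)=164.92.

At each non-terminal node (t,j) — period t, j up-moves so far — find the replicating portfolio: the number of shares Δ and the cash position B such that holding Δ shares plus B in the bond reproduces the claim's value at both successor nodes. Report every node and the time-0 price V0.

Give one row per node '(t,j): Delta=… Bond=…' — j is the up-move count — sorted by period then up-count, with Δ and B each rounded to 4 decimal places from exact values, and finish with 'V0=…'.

Risk-neutral probability p* = (R−d)/(u−d) = (1.03−0.95)/(1.14−0.95) = 0.4211.
Payoff layer (t=1): V(1,0)=94.4300, V(1,1)=164.9200
  t=0,j=0: stock 102.0000 → up 116.2800 (V=164.9200), down 96.9000 (V=94.4300). Price 120.4951; hedge Δ=3.6373, bond B=-250.5049.
Root portfolio cost Δ·102+B reproduces V0=120.4951.

(0,0): Delta=3.6373 Bond=-250.5049
V0=120.4951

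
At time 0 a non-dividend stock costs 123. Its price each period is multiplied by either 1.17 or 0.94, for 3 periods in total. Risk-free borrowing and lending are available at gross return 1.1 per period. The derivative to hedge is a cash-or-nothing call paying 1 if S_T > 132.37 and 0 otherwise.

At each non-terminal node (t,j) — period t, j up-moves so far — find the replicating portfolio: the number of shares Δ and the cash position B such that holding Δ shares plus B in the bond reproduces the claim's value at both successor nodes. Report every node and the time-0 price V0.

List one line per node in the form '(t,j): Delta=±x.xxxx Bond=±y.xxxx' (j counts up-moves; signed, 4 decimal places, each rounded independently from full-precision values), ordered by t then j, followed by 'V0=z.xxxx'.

(0,0): Delta=0.0124 Bond=-0.9366
(1,0): Delta=0.0238 Bond=-2.3497
(1,1): Delta=0.0084 Bond=-0.4531
(2,0): Delta=0.0000 Bond=0.0000
(2,1): Delta=0.0321 Bond=-3.7154
(2,2): Delta=0.0000 Bond=0.9091
V0=0.5849

Under the risk-neutral measure, an up-move has probability p* = (R−d)/(u−d) = 0.6957 and values discount at R = 1.1.
Terminal payoffs: V(3,0)=0.0000, V(3,1)=0.0000, V(3,2)=1.0000, V(3,3)=1.0000
Node (2,0) S=108.6828: V=(p*·0.0000+(1−p*)·0.0000)/1.1=0.0000; Δ=(0.0000−0.0000)/(127.1589−102.1618)=0.0000; B=V−Δ·S=0.0000
Node (2,1) S=135.2754: V=(p*·1.0000+(1−p*)·0.0000)/1.1=0.6324; Δ=(1.0000−0.0000)/(158.2722−127.1589)=0.0321; B=V−Δ·S=-3.7154
Node (2,2) S=168.3747: V=(p*·1.0000+(1−p*)·1.0000)/1.1=0.9091; Δ=(1.0000−1.0000)/(196.9984−158.2722)=0.0000; B=V−Δ·S=0.9091
Node (1,0) S=115.6200: V=(p*·0.6324+(1−p*)·0.0000)/1.1=0.3999; Δ=(0.6324−0.0000)/(135.2754−108.6828)=0.0238; B=V−Δ·S=-2.3497
Node (1,1) S=143.9100: V=(p*·0.9091+(1−p*)·0.6324)/1.1=0.7499; Δ=(0.9091−0.6324)/(168.3747−135.2754)=0.0084; B=V−Δ·S=-0.4531
Node (0,0) S=123.0000: V=(p*·0.7499+(1−p*)·0.3999)/1.1=0.5849; Δ=(0.7499−0.3999)/(143.9100−115.6200)=0.0124; B=V−Δ·S=-0.9366
Root portfolio cost Δ·123+B reproduces V0=0.5849.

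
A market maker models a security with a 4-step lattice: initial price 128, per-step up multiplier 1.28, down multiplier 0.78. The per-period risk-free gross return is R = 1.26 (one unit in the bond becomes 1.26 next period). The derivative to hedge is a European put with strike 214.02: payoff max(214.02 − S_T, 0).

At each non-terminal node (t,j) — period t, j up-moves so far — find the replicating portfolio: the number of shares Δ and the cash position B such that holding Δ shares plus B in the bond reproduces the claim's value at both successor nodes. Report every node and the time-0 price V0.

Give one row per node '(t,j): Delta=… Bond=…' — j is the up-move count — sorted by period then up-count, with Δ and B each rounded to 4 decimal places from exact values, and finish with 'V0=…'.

No-arbitrage ⇒ martingale measure with p* = (R−d)/(u−d) = 0.9600.
Terminal payoffs: V(4,0)=166.6407, V(4,1)=136.2694, V(4,2)=86.4293, V(4,3)=4.6403, V(4,4)=0.0000
Node (3,0) S=60.7427: V=(p*·136.2694+(1−p*)·166.6407)/1.26=109.1145; Δ=(136.2694−166.6407)/(77.7506−47.3793)=-1.0000; B=V−Δ·S=169.8571
Node (3,1) S=99.6803: V=(p*·86.4293+(1−p*)·136.2694)/1.26=70.1769; Δ=(86.4293−136.2694)/(127.5907−77.7506)=-1.0000; B=V−Δ·S=169.8571
Node (3,2) S=163.5779: V=(p*·4.6403+(1−p*)·86.4293)/1.26=6.2793; Δ=(4.6403−86.4293)/(209.3797−127.5907)=-1.0000; B=V−Δ·S=169.8571
Node (3,3) S=268.4355: V=(p*·0.0000+(1−p*)·4.6403)/1.26=0.1473; Δ=(0.0000−4.6403)/(343.5974−209.3797)=-0.0346; B=V−Δ·S=9.4280
Node (2,0) S=77.8752: V=(p*·70.1769+(1−p*)·109.1145)/1.26=56.9321; Δ=(70.1769−109.1145)/(99.6803−60.7427)=-1.0000; B=V−Δ·S=134.8073
Node (2,1) S=127.7952: V=(p*·6.2793+(1−p*)·70.1769)/1.26=7.0121; Δ=(6.2793−70.1769)/(163.5779−99.6803)=-1.0000; B=V−Δ·S=134.8073
Node (2,2) S=209.7152: V=(p*·0.1473+(1−p*)·6.2793)/1.26=0.3116; Δ=(0.1473−6.2793)/(268.4355−163.5779)=-0.0585; B=V−Δ·S=12.5755
Node (1,0) S=99.8400: V=(p*·7.0121+(1−p*)·56.9321)/1.26=7.1499; Δ=(7.0121−56.9321)/(127.7952−77.8752)=-1.0000; B=V−Δ·S=106.9899
Node (1,1) S=163.8400: V=(p*·0.3116+(1−p*)·7.0121)/1.26=0.4600; Δ=(0.3116−7.0121)/(209.7152−127.7952)=-0.0818; B=V−Δ·S=13.8610
Node (0,0) S=128.0000: V=(p*·0.4600+(1−p*)·7.1499)/1.26=0.5775; Δ=(0.4600−7.1499)/(163.8400−99.8400)=-0.1045; B=V−Δ·S=13.9572
Each (Δ,B) replicates both successor values, so the strategy is self-financing and V0 is arbitrage-free.

(0,0): Delta=-0.1045 Bond=13.9572
(1,0): Delta=-1.0000 Bond=106.9899
(1,1): Delta=-0.0818 Bond=13.8610
(2,0): Delta=-1.0000 Bond=134.8073
(2,1): Delta=-1.0000 Bond=134.8073
(2,2): Delta=-0.0585 Bond=12.5755
(3,0): Delta=-1.0000 Bond=169.8571
(3,1): Delta=-1.0000 Bond=169.8571
(3,2): Delta=-1.0000 Bond=169.8571
(3,3): Delta=-0.0346 Bond=9.4280
V0=0.5775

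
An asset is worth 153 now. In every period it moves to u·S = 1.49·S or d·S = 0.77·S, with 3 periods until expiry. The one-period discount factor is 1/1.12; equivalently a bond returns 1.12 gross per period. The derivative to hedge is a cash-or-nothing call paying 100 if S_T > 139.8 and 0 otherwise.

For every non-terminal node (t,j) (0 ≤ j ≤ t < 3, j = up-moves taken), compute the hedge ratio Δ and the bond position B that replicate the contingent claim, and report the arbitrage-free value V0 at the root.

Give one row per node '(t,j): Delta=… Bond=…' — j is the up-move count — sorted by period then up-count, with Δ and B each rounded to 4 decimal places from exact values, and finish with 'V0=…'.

Risk-neutral probability p* = (R−d)/(u−d) = (1.12−0.77)/(1.49−0.77) = 0.4861.
At expiry t=3: V(3,0)=0.0000, V(3,1)=0.0000, V(3,2)=100.0000, V(3,3)=100.0000
  t=2,j=0: stock 90.7137 → up 135.1634 (V=0.0000), down 69.8495 (V=0.0000). Price 0.0000; hedge Δ=0.0000, bond B=0.0000.
  t=2,j=1: stock 175.5369 → up 261.5500 (V=100.0000), down 135.1634 (V=0.0000). Price 43.4028; hedge Δ=0.7912, bond B=-95.4861.
  t=2,j=2: stock 339.6753 → up 506.1162 (V=100.0000), down 261.5500 (V=100.0000). Price 89.2857; hedge Δ=0.0000, bond B=89.2857.
  t=1,j=0: stock 117.8100 → up 175.5369 (V=43.4028), down 90.7137 (V=0.0000). Price 18.8380; hedge Δ=0.5117, bond B=-41.4436.
  t=1,j=1: stock 227.9700 → up 339.6753 (V=89.2857), down 175.5369 (V=43.4028). Price 58.6669; hedge Δ=0.2795, bond B=-5.0594.
  t=0,j=0: stock 153.0000 → up 227.9700 (V=58.6669), down 117.8100 (V=18.8380). Price 34.1065; hedge Δ=0.3616, bond B=-21.2115.
Self-financing check: at every node Δ·S+B equals the discounted successor values.

(0,0): Delta=0.3616 Bond=-21.2115
(1,0): Delta=0.5117 Bond=-41.4436
(1,1): Delta=0.2795 Bond=-5.0594
(2,0): Delta=0.0000 Bond=0.0000
(2,1): Delta=0.7912 Bond=-95.4861
(2,2): Delta=0.0000 Bond=89.2857
V0=34.1065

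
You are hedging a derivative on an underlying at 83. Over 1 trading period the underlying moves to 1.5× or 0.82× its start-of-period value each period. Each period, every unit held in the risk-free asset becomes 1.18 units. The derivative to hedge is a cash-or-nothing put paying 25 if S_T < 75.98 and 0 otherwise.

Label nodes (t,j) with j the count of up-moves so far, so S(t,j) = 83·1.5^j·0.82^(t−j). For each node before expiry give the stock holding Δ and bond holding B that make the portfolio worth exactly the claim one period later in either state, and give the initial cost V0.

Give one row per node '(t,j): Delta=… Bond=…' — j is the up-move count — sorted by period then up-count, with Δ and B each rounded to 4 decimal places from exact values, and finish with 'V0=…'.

No-arbitrage ⇒ martingale measure with p* = (R−d)/(u−d) = 0.5294.
At expiry t=1: V(1,0)=25.0000, V(1,1)=0.0000
(0,0): S=83.0000. Δ = (V_up−V_dn)/(S_up−S_dn) = (0.0000−25.0000)/(124.5000−68.0600) = -0.4429. V = [p*·0.0000 + (1−p*)·25.0000]/1.18 = 9.9701. B = V − Δ·S = 46.7348.
The time-0 hedge costs 9.9701, which is the no-arbitrage price.

(0,0): Delta=-0.4429 Bond=46.7348
V0=9.9701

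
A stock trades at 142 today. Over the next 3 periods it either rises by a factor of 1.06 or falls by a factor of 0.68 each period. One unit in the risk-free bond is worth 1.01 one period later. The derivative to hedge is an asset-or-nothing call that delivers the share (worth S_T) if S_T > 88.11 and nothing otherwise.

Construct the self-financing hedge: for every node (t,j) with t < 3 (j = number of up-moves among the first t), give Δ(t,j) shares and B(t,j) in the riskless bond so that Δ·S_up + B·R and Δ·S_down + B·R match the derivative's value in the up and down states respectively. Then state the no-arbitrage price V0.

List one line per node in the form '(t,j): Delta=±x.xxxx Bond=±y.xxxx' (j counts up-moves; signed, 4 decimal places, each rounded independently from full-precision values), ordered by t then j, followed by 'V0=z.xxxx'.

The replicating-portfolio and risk-neutral prices coincide; use p* = (1.01−0.68)/(1.06−0.68) = 0.8684 for the latter.
Terminal payoffs: V(3,0)=0.0000, V(3,1)=0.0000, V(3,2)=108.4948, V(3,3)=169.1243
  t=2,j=0: stock 65.6608 → up 69.6004 (V=0.0000), down 44.6493 (V=0.0000). Price 0.0000; hedge Δ=0.0000, bond B=0.0000.
  t=2,j=1: stock 102.3536 → up 108.4948 (V=108.4948), down 69.6004 (V=0.0000). Price 93.2863; hedge Δ=2.7895, bond B=-192.2264.
  t=2,j=2: stock 159.5512 → up 169.1243 (V=169.1243), down 108.4948 (V=108.4948). Price 159.5512; hedge Δ=1.0000, bond B=0.0000.
  t=1,j=0: stock 96.5600 → up 102.3536 (V=93.2863), down 65.6608 (V=0.0000). Price 80.2097; hedge Δ=2.5424, bond B=-165.2806.
  t=1,j=1: stock 150.5200 → up 159.5512 (V=159.5512), down 102.3536 (V=93.2863). Price 149.3387; hedge Δ=1.1585, bond B=-25.0425.
  t=0,j=0: stock 142.0000 → up 150.5200 (V=149.3387), down 96.5600 (V=80.2097). Price 138.8543; hedge Δ=1.2811, bond B=-43.0643.
Check: Δ(0,0)·S0 + B(0,0) = 138.8543 = V0.

(0,0): Delta=1.2811 Bond=-43.0643
(1,0): Delta=2.5424 Bond=-165.2806
(1,1): Delta=1.1585 Bond=-25.0425
(2,0): Delta=0.0000 Bond=0.0000
(2,1): Delta=2.7895 Bond=-192.2264
(2,2): Delta=1.0000 Bond=0.0000
V0=138.8543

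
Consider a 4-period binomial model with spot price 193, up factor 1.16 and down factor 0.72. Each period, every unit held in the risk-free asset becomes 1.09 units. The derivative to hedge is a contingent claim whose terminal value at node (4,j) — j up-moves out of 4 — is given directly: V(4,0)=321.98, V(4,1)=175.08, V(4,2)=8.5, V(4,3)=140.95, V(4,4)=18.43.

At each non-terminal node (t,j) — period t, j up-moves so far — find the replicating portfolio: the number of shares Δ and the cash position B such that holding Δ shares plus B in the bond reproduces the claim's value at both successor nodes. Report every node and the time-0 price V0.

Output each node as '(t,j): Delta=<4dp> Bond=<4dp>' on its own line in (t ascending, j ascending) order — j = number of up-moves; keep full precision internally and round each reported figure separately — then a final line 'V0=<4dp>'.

(0,0): Delta=-0.3581 Bond=115.8973
(1,0): Delta=0.6246 Bond=-10.2223
(1,1): Delta=-0.4735 Bond=152.1619
(2,0): Delta=-3.4063 Bond=392.1493
(2,1): Delta=1.0979 Bond=-87.4407
(2,2): Delta=-0.6580 Bond=213.7776
(3,0): Delta=-4.6346 Bond=515.9283
(3,1): Delta=-3.2620 Bond=410.7023
(3,2): Delta=1.6099 Bond=-191.0425
(3,3): Delta=-0.9243 Bond=313.2452
V0=46.7855

Risk-neutral probability p* = (R−d)/(u−d) = (1.09−0.72)/(1.16−0.72) = 0.8409.
At expiry t=4: V(4,0)=321.9800, V(4,1)=175.0800, V(4,2)=8.5000, V(4,3)=140.9500, V(4,4)=18.4300
Node (3,0) S=72.0369: V=(p*·175.0800+(1−p*)·321.9800)/1.09=182.0646; Δ=(175.0800−321.9800)/(83.5628−51.8665)=-4.6346; B=V−Δ·S=515.9283
Node (3,1) S=116.0594: V=(p*·8.5000+(1−p*)·175.0800)/1.09=32.1113; Δ=(8.5000−175.0800)/(134.6289−83.5628)=-3.2620; B=V−Δ·S=410.7023
Node (3,2) S=186.9846: V=(p*·140.9500+(1−p*)·8.5000)/1.09=109.9802; Δ=(140.9500−8.5000)/(216.9021−134.6289)=1.6099; B=V−Δ·S=-191.0425
Node (3,3) S=301.2529: V=(p*·18.4300+(1−p*)·140.9500)/1.09=34.7907; Δ=(18.4300−140.9500)/(349.4534−216.9021)=-0.9243; B=V−Δ·S=313.2452
Node (2,0) S=100.0512: V=(p*·32.1113+(1−p*)·182.0646)/1.09=51.3464; Δ=(32.1113−182.0646)/(116.0594−72.0369)=-3.4063; B=V−Δ·S=392.1493
Node (2,1) S=161.1936: V=(p*·109.9802+(1−p*)·32.1113)/1.09=89.5339; Δ=(109.9802−32.1113)/(186.9846−116.0594)=1.0979; B=V−Δ·S=-87.4407
Node (2,2) S=259.7008: V=(p*·34.7907+(1−p*)·109.9802)/1.09=42.8923; Δ=(34.7907−109.9802)/(301.2529−186.9846)=-0.6580; B=V−Δ·S=213.7776
Node (1,0) S=138.9600: V=(p*·89.5339+(1−p*)·51.3464)/1.09=76.5675; Δ=(89.5339−51.3464)/(161.1936−100.0512)=0.6246; B=V−Δ·S=-10.2223
Node (1,1) S=223.8800: V=(p*·42.8923+(1−p*)·89.5339)/1.09=46.1583; Δ=(42.8923−89.5339)/(259.7008−161.1936)=-0.4735; B=V−Δ·S=152.1619
Node (0,0) S=193.0000: V=(p*·46.1583+(1−p*)·76.5675)/1.09=46.7855; Δ=(46.1583−76.5675)/(223.8800−138.9600)=-0.3581; B=V−Δ·S=115.8973
Self-financing check: at every node Δ·S+B equals the discounted successor values.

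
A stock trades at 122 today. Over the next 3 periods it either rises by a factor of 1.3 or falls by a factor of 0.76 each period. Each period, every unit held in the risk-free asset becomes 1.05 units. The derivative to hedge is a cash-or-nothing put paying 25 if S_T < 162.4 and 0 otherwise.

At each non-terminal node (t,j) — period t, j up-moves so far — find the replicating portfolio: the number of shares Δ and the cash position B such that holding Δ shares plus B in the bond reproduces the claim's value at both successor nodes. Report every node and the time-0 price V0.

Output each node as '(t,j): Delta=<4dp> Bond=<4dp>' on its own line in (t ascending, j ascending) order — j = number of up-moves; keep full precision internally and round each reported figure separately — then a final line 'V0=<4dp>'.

(0,0): Delta=-0.0993 Bond=30.3619
(1,0): Delta=0.0000 Bond=22.6757
(1,1): Delta=-0.1493 Bond=39.8147
(2,0): Delta=0.0000 Bond=23.8095
(2,1): Delta=0.0000 Bond=23.8095
(2,2): Delta=-0.2245 Bond=57.3192
V0=18.2510

Risk-neutral probability p* = (R−d)/(u−d) = (1.05−0.76)/(1.3−0.76) = 0.5370.
Terminal values V(3,·): V(3,0)=25.0000, V(3,1)=25.0000, V(3,2)=25.0000, V(3,3)=0.0000
  t=2,j=0: stock 70.4672 → up 91.6074 (V=25.0000), down 53.5551 (V=25.0000). Price 23.8095; hedge Δ=0.0000, bond B=23.8095.
  t=2,j=1: stock 120.5360 → up 156.6968 (V=25.0000), down 91.6074 (V=25.0000). Price 23.8095; hedge Δ=0.0000, bond B=23.8095.
  t=2,j=2: stock 206.1800 → up 268.0340 (V=0.0000), down 156.6968 (V=25.0000). Price 11.0229; hedge Δ=-0.2245, bond B=57.3192.
  t=1,j=0: stock 92.7200 → up 120.5360 (V=23.8095), down 70.4672 (V=23.8095). Price 22.6757; hedge Δ=0.0000, bond B=22.6757.
  t=1,j=1: stock 158.6000 → up 206.1800 (V=11.0229), down 120.5360 (V=23.8095). Price 16.1359; hedge Δ=-0.1493, bond B=39.8147.
  t=0,j=0: stock 122.0000 → up 158.6000 (V=16.1359), down 92.7200 (V=22.6757). Price 18.2510; hedge Δ=-0.0993, bond B=30.3619.
Self-financing check: at every node Δ·S+B equals the discounted successor values.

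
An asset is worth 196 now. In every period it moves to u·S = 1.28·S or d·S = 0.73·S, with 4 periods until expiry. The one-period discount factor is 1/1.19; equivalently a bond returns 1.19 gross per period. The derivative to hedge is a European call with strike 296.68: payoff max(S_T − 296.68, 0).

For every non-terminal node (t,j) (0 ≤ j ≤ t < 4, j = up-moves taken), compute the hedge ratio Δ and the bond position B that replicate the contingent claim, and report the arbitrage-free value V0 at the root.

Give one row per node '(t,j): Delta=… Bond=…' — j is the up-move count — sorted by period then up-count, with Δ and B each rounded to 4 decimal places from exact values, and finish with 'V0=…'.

(0,0): Delta=0.7345 Bond=-87.3221
(1,0): Delta=0.0212 Bond=-1.8625
(1,1): Delta=0.8140 Bond=-123.8797
(2,0): Delta=0.0000 Bond=0.0000
(2,1): Delta=0.0236 Bond=-2.6500
(2,2): Delta=0.9022 Bond=-175.7408
(3,0): Delta=0.0000 Bond=0.0000
(3,1): Delta=0.0000 Bond=0.0000
(3,2): Delta=0.0262 Bond=-3.7705
(3,3): Delta=1.0000 Bond=-249.3109
V0=56.6326

Since d<R<u, set p* = (R−d)/(u−d) = 0.8364; price each node as the discounted p*-expectation of its children.
Payoff layer (t=4): V(4,0)=0.0000, V(4,1)=0.0000, V(4,2)=0.0000, V(4,3)=3.3805, V(4,4)=229.4535
Node (3,0) S=76.2473: V=(p*·0.0000+(1−p*)·0.0000)/1.19=0.0000; Δ=(0.0000−0.0000)/(97.5966−55.6606)=0.0000; B=V−Δ·S=0.0000
Node (3,1) S=133.6940: V=(p*·0.0000+(1−p*)·0.0000)/1.19=0.0000; Δ=(0.0000−0.0000)/(171.1283−97.5966)=0.0000; B=V−Δ·S=0.0000
Node (3,2) S=234.4223: V=(p*·3.3805+(1−p*)·0.0000)/1.19=2.3759; Δ=(3.3805−0.0000)/(300.0605−171.1283)=0.0262; B=V−Δ·S=-3.7705
Node (3,3) S=411.0418: V=(p*·229.4535+(1−p*)·3.3805)/1.19=161.7309; Δ=(229.4535−3.3805)/(526.1335−300.0605)=1.0000; B=V−Δ·S=-249.3109
Node (2,0) S=104.4484: V=(p*·0.0000+(1−p*)·0.0000)/1.19=0.0000; Δ=(0.0000−0.0000)/(133.6940−76.2473)=0.0000; B=V−Δ·S=0.0000
Node (2,1) S=183.1424: V=(p*·2.3759+(1−p*)·0.0000)/1.19=1.6699; Δ=(2.3759−0.0000)/(234.4223−133.6940)=0.0236; B=V−Δ·S=-2.6500
Node (2,2) S=321.1264: V=(p*·161.7309+(1−p*)·2.3759)/1.19=113.9955; Δ=(161.7309−2.3759)/(411.0418−234.4223)=0.9022; B=V−Δ·S=-175.7408
Node (1,0) S=143.0800: V=(p*·1.6699+(1−p*)·0.0000)/1.19=1.1736; Δ=(1.6699−0.0000)/(183.1424−104.4484)=0.0212; B=V−Δ·S=-1.8625
Node (1,1) S=250.8800: V=(p*·113.9955+(1−p*)·1.6699)/1.19=80.3487; Δ=(113.9955−1.6699)/(321.1264−183.1424)=0.8140; B=V−Δ·S=-123.8797
Node (0,0) S=196.0000: V=(p*·80.3487+(1−p*)·1.1736)/1.19=56.6326; Δ=(80.3487−1.1736)/(250.8800−143.0800)=0.7345; B=V−Δ·S=-87.3221
Check: Δ(0,0)·S0 + B(0,0) = 56.6326 = V0.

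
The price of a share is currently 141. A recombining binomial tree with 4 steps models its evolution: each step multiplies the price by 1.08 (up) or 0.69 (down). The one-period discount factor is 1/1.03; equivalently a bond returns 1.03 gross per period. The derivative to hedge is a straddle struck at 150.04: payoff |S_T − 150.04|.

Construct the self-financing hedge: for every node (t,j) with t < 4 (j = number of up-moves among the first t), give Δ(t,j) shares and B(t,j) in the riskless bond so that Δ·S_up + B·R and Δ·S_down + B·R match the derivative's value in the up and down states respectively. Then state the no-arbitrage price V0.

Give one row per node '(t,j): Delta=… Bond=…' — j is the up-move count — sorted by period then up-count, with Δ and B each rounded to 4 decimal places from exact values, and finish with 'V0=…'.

Under the risk-neutral measure, an up-move has probability p* = (R−d)/(u−d) = 0.8718 and values discount at R = 1.03.
Terminal payoffs: V(4,0)=118.0794, V(4,1)=100.0146, V(4,2)=71.7395, V(4,3)=27.4826, V(4,4)=41.7889
Node (3,0) S=46.3198: V=(p*·100.0146+(1−p*)·118.0794)/1.03=99.3501; Δ=(100.0146−118.0794)/(50.0254−31.9606)=-1.0000; B=V−Δ·S=145.6699
Node (3,1) S=72.5005: V=(p*·71.7395+(1−p*)·100.0146)/1.03=73.1694; Δ=(71.7395−100.0146)/(78.3005−50.0254)=-1.0000; B=V−Δ·S=145.6699
Node (3,2) S=113.4791: V=(p*·27.4826+(1−p*)·71.7395)/1.03=32.1908; Δ=(27.4826−71.7395)/(122.5574−78.3005)=-1.0000; B=V−Δ·S=145.6699
Node (3,3) S=177.6194: V=(p*·41.7889+(1−p*)·27.4826)/1.03=38.7911; Δ=(41.7889−27.4826)/(191.8289−122.5574)=0.2065; B=V−Δ·S=2.1082
Node (2,0) S=67.1301: V=(p*·73.1694+(1−p*)·99.3501)/1.03=74.2970; Δ=(73.1694−99.3501)/(72.5005−46.3198)=-1.0000; B=V−Δ·S=141.4271
Node (2,1) S=105.0732: V=(p*·32.1908+(1−p*)·73.1694)/1.03=36.3539; Δ=(32.1908−73.1694)/(113.4791−72.5005)=-1.0000; B=V−Δ·S=141.4271
Node (2,2) S=164.4624: V=(p*·38.7911+(1−p*)·32.1908)/1.03=36.8397; Δ=(38.7911−32.1908)/(177.6194−113.4791)=0.1029; B=V−Δ·S=19.9161
Node (1,0) S=97.2900: V=(p*·36.3539+(1−p*)·74.2970)/1.03=40.0179; Δ=(36.3539−74.2970)/(105.0732−67.1301)=-1.0000; B=V−Δ·S=137.3079
Node (1,1) S=152.2800: V=(p*·36.8397+(1−p*)·36.3539)/1.03=35.7062; Δ=(36.8397−36.3539)/(164.4624−105.0732)=0.0082; B=V−Δ·S=34.4606
Node (0,0) S=141.0000: V=(p*·35.7062+(1−p*)·40.0179)/1.03=35.2029; Δ=(35.7062−40.0179)/(152.2800−97.2900)=-0.0784; B=V−Δ·S=46.2584
The time-0 hedge costs 35.2029, which is the no-arbitrage price.

(0,0): Delta=-0.0784 Bond=46.2584
(1,0): Delta=-1.0000 Bond=137.3079
(1,1): Delta=0.0082 Bond=34.4606
(2,0): Delta=-1.0000 Bond=141.4271
(2,1): Delta=-1.0000 Bond=141.4271
(2,2): Delta=0.1029 Bond=19.9161
(3,0): Delta=-1.0000 Bond=145.6699
(3,1): Delta=-1.0000 Bond=145.6699
(3,2): Delta=-1.0000 Bond=145.6699
(3,3): Delta=0.2065 Bond=2.1082
V0=35.2029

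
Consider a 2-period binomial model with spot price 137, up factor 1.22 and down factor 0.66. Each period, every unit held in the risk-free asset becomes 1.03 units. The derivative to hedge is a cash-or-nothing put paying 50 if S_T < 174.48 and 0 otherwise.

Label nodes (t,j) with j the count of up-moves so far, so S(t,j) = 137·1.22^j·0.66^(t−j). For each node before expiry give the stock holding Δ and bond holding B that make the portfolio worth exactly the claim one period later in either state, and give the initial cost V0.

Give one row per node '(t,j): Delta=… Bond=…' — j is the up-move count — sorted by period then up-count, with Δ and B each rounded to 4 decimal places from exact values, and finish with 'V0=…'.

(0,0): Delta=-0.4181 Bond=83.8297
(1,0): Delta=0.0000 Bond=48.5437
(1,1): Delta=-0.5342 Bond=105.7559
V0=26.5556

Since d<R<u, set p* = (R−d)/(u−d) = 0.6607; price each node as the discounted p*-expectation of its children.
Payoff layer (t=2): V(2,0)=50.0000, V(2,1)=50.0000, V(2,2)=0.0000
(1,0): S=90.4200. Δ = (V_up−V_dn)/(S_up−S_dn) = (50.0000−50.0000)/(110.3124−59.6772) = 0.0000. V = [p*·50.0000 + (1−p*)·50.0000]/1.03 = 48.5437. B = V − Δ·S = 48.5437.
(1,1): S=167.1400. Δ = (V_up−V_dn)/(S_up−S_dn) = (0.0000−50.0000)/(203.9108−110.3124) = -0.5342. V = [p*·0.0000 + (1−p*)·50.0000]/1.03 = 16.4702. B = V − Δ·S = 105.7559.
(0,0): S=137.0000. Δ = (V_up−V_dn)/(S_up−S_dn) = (16.4702−48.5437)/(167.1400−90.4200) = -0.4181. V = [p*·16.4702 + (1−p*)·48.5437]/1.03 = 26.5556. B = V − Δ·S = 83.8297.
The time-0 hedge costs 26.5556, which is the no-arbitrage price.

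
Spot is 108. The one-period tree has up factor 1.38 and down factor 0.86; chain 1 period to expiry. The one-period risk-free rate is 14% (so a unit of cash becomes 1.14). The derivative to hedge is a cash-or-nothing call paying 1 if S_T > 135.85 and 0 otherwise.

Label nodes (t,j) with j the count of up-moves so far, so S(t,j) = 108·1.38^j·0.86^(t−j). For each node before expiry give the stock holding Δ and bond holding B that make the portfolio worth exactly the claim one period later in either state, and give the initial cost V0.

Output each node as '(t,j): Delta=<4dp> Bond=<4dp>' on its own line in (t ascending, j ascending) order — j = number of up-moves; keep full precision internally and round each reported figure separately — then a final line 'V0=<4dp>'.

Risk-neutral probability p* = (R−d)/(u−d) = (1.14−0.86)/(1.38−0.86) = 0.5385.
Payoff layer (t=1): V(1,0)=0.0000, V(1,1)=1.0000
Node (0,0) S=108.0000: V=(p*·1.0000+(1−p*)·0.0000)/1.14=0.4723; Δ=(1.0000−0.0000)/(149.0400−92.8800)=0.0178; B=V−Δ·S=-1.4507
Check: Δ(0,0)·S0 + B(0,0) = 0.4723 = V0.

(0,0): Delta=0.0178 Bond=-1.4507
V0=0.4723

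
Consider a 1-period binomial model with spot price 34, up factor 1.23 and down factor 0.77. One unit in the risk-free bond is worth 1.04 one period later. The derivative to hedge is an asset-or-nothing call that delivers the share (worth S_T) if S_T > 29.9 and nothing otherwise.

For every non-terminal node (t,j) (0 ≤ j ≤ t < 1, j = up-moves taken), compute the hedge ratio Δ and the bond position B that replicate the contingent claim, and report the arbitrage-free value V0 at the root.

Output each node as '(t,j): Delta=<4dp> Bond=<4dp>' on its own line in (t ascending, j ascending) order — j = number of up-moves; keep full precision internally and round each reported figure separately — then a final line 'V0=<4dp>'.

(0,0): Delta=2.6739 Bond=-67.3106
V0=23.6024

No-arbitrage ⇒ martingale measure with p* = (R−d)/(u−d) = 0.5870.
Terminal payoffs: V(1,0)=0.0000, V(1,1)=41.8200
(0,0): S=34.0000. Δ = (V_up−V_dn)/(S_up−S_dn) = (41.8200−0.0000)/(41.8200−26.1800) = 2.6739. V = [p*·41.8200 + (1−p*)·0.0000]/1.04 = 23.6024. B = V − Δ·S = -67.3106.
Root portfolio cost Δ·34+B reproduces V0=23.6024.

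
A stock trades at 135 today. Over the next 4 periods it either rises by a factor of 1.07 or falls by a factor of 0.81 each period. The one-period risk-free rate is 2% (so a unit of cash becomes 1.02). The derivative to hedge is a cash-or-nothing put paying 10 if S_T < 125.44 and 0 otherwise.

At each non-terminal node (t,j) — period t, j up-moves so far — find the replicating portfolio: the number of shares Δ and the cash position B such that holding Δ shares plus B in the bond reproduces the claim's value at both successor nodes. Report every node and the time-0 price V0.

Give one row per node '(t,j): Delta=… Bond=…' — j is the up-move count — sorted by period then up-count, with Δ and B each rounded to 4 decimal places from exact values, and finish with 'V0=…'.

(0,0): Delta=-0.1010 Bond=15.2029
(1,0): Delta=-0.2205 Bond=28.5747
(1,1): Delta=-0.0795 Bond=12.3956
(2,0): Delta=0.0000 Bond=9.6117
(2,1): Delta=-0.2603 Bond=33.7973
(2,2): Delta=-0.0469 Bond=7.6069
(3,0): Delta=0.0000 Bond=9.8039
(3,1): Delta=0.0000 Bond=9.8039
(3,2): Delta=-0.3072 Bond=40.3469
(3,3): Delta=0.0000 Bond=0.0000
V0=1.5622

Since d<R<u, set p* = (R−d)/(u−d) = 0.8077; price each node as the discounted p*-expectation of its children.
Terminal payoffs: V(4,0)=10.0000, V(4,1)=10.0000, V(4,2)=10.0000, V(4,3)=0.0000, V(4,4)=0.0000
(3,0): S=71.7445. Δ = (V_up−V_dn)/(S_up−S_dn) = (10.0000−10.0000)/(76.7667−58.1131) = 0.0000. V = [p*·10.0000 + (1−p*)·10.0000]/1.02 = 9.8039. B = V − Δ·S = 9.8039.
(3,1): S=94.7736. Δ = (V_up−V_dn)/(S_up−S_dn) = (10.0000−10.0000)/(101.4078−76.7667) = 0.0000. V = [p*·10.0000 + (1−p*)·10.0000]/1.02 = 9.8039. B = V − Δ·S = 9.8039.
(3,2): S=125.1948. Δ = (V_up−V_dn)/(S_up−S_dn) = (0.0000−10.0000)/(133.9585−101.4078) = -0.3072. V = [p*·0.0000 + (1−p*)·10.0000]/1.02 = 1.8854. B = V − Δ·S = 40.3469.
(3,3): S=165.3808. Δ = (V_up−V_dn)/(S_up−S_dn) = (0.0000−0.0000)/(176.9575−133.9585) = 0.0000. V = [p*·0.0000 + (1−p*)·0.0000]/1.02 = 0.0000. B = V − Δ·S = 0.0000.
(2,0): S=88.5735. Δ = (V_up−V_dn)/(S_up−S_dn) = (9.8039−9.8039)/(94.7736−71.7445) = 0.0000. V = [p*·9.8039 + (1−p*)·9.8039]/1.02 = 9.6117. B = V − Δ·S = 9.6117.
(2,1): S=117.0045. Δ = (V_up−V_dn)/(S_up−S_dn) = (1.8854−9.8039)/(125.1948−94.7736) = -0.2603. V = [p*·1.8854 + (1−p*)·9.8039]/1.02 = 3.3413. B = V − Δ·S = 33.7973.
(2,2): S=154.5615. Δ = (V_up−V_dn)/(S_up−S_dn) = (0.0000−1.8854)/(165.3808−125.1948) = -0.0469. V = [p*·0.0000 + (1−p*)·1.8854]/1.02 = 0.3555. B = V − Δ·S = 7.6069.
(1,0): S=109.3500. Δ = (V_up−V_dn)/(S_up−S_dn) = (3.3413−9.6117)/(117.0045−88.5735) = -0.2205. V = [p*·3.3413 + (1−p*)·9.6117]/1.02 = 4.4580. B = V − Δ·S = 28.5747.
(1,1): S=144.4500. Δ = (V_up−V_dn)/(S_up−S_dn) = (0.3555−3.3413)/(154.5615−117.0045) = -0.0795. V = [p*·0.3555 + (1−p*)·3.3413]/1.02 = 0.9114. B = V − Δ·S = 12.3956.
(0,0): S=135.0000. Δ = (V_up−V_dn)/(S_up−S_dn) = (0.9114−4.4580)/(144.4500−109.3500) = -0.1010. V = [p*·0.9114 + (1−p*)·4.4580]/1.02 = 1.5622. B = V − Δ·S = 15.2029.
Self-financing check: at every node Δ·S+B equals the discounted successor values.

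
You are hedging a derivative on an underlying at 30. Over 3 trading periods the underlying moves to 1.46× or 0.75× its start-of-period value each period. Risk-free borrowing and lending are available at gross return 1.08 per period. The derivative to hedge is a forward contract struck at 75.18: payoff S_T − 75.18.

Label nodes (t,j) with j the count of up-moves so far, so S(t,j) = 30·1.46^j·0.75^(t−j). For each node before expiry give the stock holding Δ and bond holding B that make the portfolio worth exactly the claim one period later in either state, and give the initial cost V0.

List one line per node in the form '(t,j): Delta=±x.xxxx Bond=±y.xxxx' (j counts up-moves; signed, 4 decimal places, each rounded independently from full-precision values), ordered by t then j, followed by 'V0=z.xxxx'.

(0,0): Delta=1.0000 Bond=-59.6803
(1,0): Delta=1.0000 Bond=-64.4547
(1,1): Delta=1.0000 Bond=-64.4547
(2,0): Delta=1.0000 Bond=-69.6111
(2,1): Delta=1.0000 Bond=-69.6111
(2,2): Delta=1.0000 Bond=-69.6111
V0=-29.6803

Since d<R<u, set p* = (R−d)/(u−d) = 0.4648; price each node as the discounted p*-expectation of its children.
At expiry t=3: V(3,0)=-62.5238, V(3,1)=-50.5425, V(3,2)=-27.2190, V(3,3)=18.1841
Node (2,0) S=16.8750: V=(p*·-50.5425+(1−p*)·-62.5238)/1.08=-52.7361; Δ=(-50.5425−-62.5238)/(24.6375−12.6562)=1.0000; B=V−Δ·S=-69.6111
Node (2,1) S=32.8500: V=(p*·-27.2190+(1−p*)·-50.5425)/1.08=-36.7611; Δ=(-27.2190−-50.5425)/(47.9610−24.6375)=1.0000; B=V−Δ·S=-69.6111
Node (2,2) S=63.9480: V=(p*·18.1841+(1−p*)·-27.2190)/1.08=-5.6631; Δ=(18.1841−-27.2190)/(93.3641−47.9610)=1.0000; B=V−Δ·S=-69.6111
Node (1,0) S=22.5000: V=(p*·-36.7611+(1−p*)·-52.7361)/1.08=-41.9547; Δ=(-36.7611−-52.7361)/(32.8500−16.8750)=1.0000; B=V−Δ·S=-64.4547
Node (1,1) S=43.8000: V=(p*·-5.6631+(1−p*)·-36.7611)/1.08=-20.6547; Δ=(-5.6631−-36.7611)/(63.9480−32.8500)=1.0000; B=V−Δ·S=-64.4547
Node (0,0) S=30.0000: V=(p*·-20.6547+(1−p*)·-41.9547)/1.08=-29.6803; Δ=(-20.6547−-41.9547)/(43.8000−22.5000)=1.0000; B=V−Δ·S=-59.6803
Root portfolio cost Δ·30+B reproduces V0=-29.6803.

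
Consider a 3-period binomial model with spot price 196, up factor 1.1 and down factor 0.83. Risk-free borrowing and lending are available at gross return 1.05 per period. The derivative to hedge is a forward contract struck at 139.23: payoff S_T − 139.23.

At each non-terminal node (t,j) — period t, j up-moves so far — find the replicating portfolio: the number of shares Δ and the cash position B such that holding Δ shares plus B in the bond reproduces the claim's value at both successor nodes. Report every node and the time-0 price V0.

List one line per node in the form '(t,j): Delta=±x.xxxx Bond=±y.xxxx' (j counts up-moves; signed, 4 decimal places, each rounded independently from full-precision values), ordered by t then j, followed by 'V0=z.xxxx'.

No-arbitrage ⇒ martingale measure with p* = (R−d)/(u−d) = 0.8148.
Payoff layer (t=3): V(3,0)=-27.1597, V(3,1)=9.2968, V(3,2)=57.6128, V(3,3)=121.6460
Node (2,0) S=135.0244: V=(p*·9.2968+(1−p*)·-27.1597)/1.05=2.4244; Δ=(9.2968−-27.1597)/(148.5268−112.0703)=1.0000; B=V−Δ·S=-132.6000
Node (2,1) S=178.9480: V=(p*·57.6128+(1−p*)·9.2968)/1.05=46.3480; Δ=(57.6128−9.2968)/(196.8428−148.5268)=1.0000; B=V−Δ·S=-132.6000
Node (2,2) S=237.1600: V=(p*·121.6460+(1−p*)·57.6128)/1.05=104.5600; Δ=(121.6460−57.6128)/(260.8760−196.8428)=1.0000; B=V−Δ·S=-132.6000
Node (1,0) S=162.6800: V=(p*·46.3480+(1−p*)·2.4244)/1.05=36.3943; Δ=(46.3480−2.4244)/(178.9480−135.0244)=1.0000; B=V−Δ·S=-126.2857
Node (1,1) S=215.6000: V=(p*·104.5600+(1−p*)·46.3480)/1.05=89.3143; Δ=(104.5600−46.3480)/(237.1600−178.9480)=1.0000; B=V−Δ·S=-126.2857
Node (0,0) S=196.0000: V=(p*·89.3143+(1−p*)·36.3943)/1.05=75.7279; Δ=(89.3143−36.3943)/(215.6000−162.6800)=1.0000; B=V−Δ·S=-120.2721
The time-0 hedge costs 75.7279, which is the no-arbitrage price.

(0,0): Delta=1.0000 Bond=-120.2721
(1,0): Delta=1.0000 Bond=-126.2857
(1,1): Delta=1.0000 Bond=-126.2857
(2,0): Delta=1.0000 Bond=-132.6000
(2,1): Delta=1.0000 Bond=-132.6000
(2,2): Delta=1.0000 Bond=-132.6000
V0=75.7279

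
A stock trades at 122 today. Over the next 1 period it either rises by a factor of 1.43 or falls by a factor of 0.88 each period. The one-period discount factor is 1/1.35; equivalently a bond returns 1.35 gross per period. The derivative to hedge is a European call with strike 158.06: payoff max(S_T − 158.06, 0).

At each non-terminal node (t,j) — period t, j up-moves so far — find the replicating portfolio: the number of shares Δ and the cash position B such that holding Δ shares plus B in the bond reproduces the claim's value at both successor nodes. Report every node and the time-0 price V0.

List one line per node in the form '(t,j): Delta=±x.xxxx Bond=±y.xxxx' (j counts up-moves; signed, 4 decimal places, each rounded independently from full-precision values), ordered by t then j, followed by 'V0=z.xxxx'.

(0,0): Delta=0.2444 Bond=-19.4370
V0=10.3811

The replicating-portfolio and risk-neutral prices coincide; use p* = (1.35−0.88)/(1.43−0.88) = 0.8545 for the latter.
Terminal payoffs: V(1,0)=0.0000, V(1,1)=16.4000
(0,0): S=122.0000. Δ = (V_up−V_dn)/(S_up−S_dn) = (16.4000−0.0000)/(174.4600−107.3600) = 0.2444. V = [p*·16.4000 + (1−p*)·0.0000]/1.35 = 10.3811. B = V − Δ·S = -19.4370.
Each (Δ,B) replicates both successor values, so the strategy is self-financing and V0 is arbitrage-free.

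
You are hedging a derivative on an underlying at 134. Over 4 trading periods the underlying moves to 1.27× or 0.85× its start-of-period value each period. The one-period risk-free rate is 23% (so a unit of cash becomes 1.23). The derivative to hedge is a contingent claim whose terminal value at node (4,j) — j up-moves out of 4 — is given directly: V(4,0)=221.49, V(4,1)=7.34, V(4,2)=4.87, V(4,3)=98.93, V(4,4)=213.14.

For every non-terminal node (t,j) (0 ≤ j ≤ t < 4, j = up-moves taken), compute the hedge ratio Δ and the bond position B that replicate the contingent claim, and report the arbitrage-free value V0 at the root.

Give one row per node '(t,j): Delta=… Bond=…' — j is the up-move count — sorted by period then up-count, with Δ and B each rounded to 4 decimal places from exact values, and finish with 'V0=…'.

Under the risk-neutral measure, an up-move has probability p* = (R−d)/(u−d) = 0.9048 and values discount at R = 1.23.
Terminal payoffs: V(4,0)=221.4900, V(4,1)=7.3400, V(4,2)=4.8700, V(4,3)=98.9300, V(4,4)=213.1400
(3,0): S=82.2927. Δ = (V_up−V_dn)/(S_up−S_dn) = (7.3400−221.4900)/(104.5118−69.9488) = -6.1959. V = [p*·7.3400 + (1−p*)·221.4900]/1.23 = 22.5490. B = V − Δ·S = 532.4299.
(3,1): S=122.9550. Δ = (V_up−V_dn)/(S_up−S_dn) = (4.8700−7.3400)/(156.1529−104.5118) = -0.0478. V = [p*·4.8700 + (1−p*)·7.3400]/1.23 = 4.1506. B = V − Δ·S = 10.0316.
(3,2): S=183.7093. Δ = (V_up−V_dn)/(S_up−S_dn) = (98.9300−4.8700)/(233.3108−156.1529) = 1.2191. V = [p*·98.9300 + (1−p*)·4.8700]/1.23 = 73.1479. B = V − Δ·S = -150.8045.
(3,3): S=274.4833. Δ = (V_up−V_dn)/(S_up−S_dn) = (213.1400−98.9300)/(348.5938−233.3108) = 0.9907. V = [p*·213.1400 + (1−p*)·98.9300]/1.23 = 164.4413. B = V − Δ·S = -107.4872.
(2,0): S=96.8150. Δ = (V_up−V_dn)/(S_up−S_dn) = (4.1506−22.5490)/(122.9550−82.2927) = -0.4525. V = [p*·4.1506 + (1−p*)·22.5490]/1.23 = 4.7990. B = V − Δ·S = 48.6047.
(2,1): S=144.6530. Δ = (V_up−V_dn)/(S_up−S_dn) = (73.1479−4.1506)/(183.7093−122.9550) = 1.1357. V = [p*·73.1479 + (1−p*)·4.1506]/1.23 = 54.1274. B = V − Δ·S = -110.1518.
(2,2): S=216.1286. Δ = (V_up−V_dn)/(S_up−S_dn) = (164.4413−73.1479)/(274.4833−183.7093) = 1.0057. V = [p*·164.4413 + (1−p*)·73.1479]/1.23 = 126.6234. B = V − Δ·S = -90.7420.
(1,0): S=113.9000. Δ = (V_up−V_dn)/(S_up−S_dn) = (54.1274−4.7990)/(144.6530−96.8150) = 1.0312. V = [p*·54.1274 + (1−p*)·4.7990]/1.23 = 40.1866. B = V − Δ·S = -77.2619.
(1,1): S=170.1800. Δ = (V_up−V_dn)/(S_up−S_dn) = (126.6234−54.1274)/(216.1286−144.6530) = 1.0143. V = [p*·126.6234 + (1−p*)·54.1274]/1.23 = 97.3325. B = V − Δ·S = -75.2769.
(0,0): S=134.0000. Δ = (V_up−V_dn)/(S_up−S_dn) = (97.3325−40.1866)/(170.1800−113.9000) = 1.0154. V = [p*·97.3325 + (1−p*)·40.1866]/1.23 = 74.7073. B = V − Δ·S = -61.3544.
Each (Δ,B) replicates both successor values, so the strategy is self-financing and V0 is arbitrage-free.

(0,0): Delta=1.0154 Bond=-61.3544
(1,0): Delta=1.0312 Bond=-77.2619
(1,1): Delta=1.0143 Bond=-75.2769
(2,0): Delta=-0.4525 Bond=48.6047
(2,1): Delta=1.1357 Bond=-110.1518
(2,2): Delta=1.0057 Bond=-90.7420
(3,0): Delta=-6.1959 Bond=532.4299
(3,1): Delta=-0.0478 Bond=10.0316
(3,2): Delta=1.2191 Bond=-150.8045
(3,3): Delta=0.9907 Bond=-107.4872
V0=74.7073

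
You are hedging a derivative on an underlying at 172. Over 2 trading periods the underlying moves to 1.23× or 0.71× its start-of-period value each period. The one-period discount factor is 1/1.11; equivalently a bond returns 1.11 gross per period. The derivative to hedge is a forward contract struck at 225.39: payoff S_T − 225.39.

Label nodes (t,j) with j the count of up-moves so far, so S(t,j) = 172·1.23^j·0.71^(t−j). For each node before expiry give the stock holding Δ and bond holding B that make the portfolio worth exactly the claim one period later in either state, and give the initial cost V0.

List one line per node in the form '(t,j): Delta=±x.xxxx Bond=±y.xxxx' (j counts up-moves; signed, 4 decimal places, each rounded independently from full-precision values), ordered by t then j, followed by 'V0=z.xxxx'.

Risk-neutral probability p* = (R−d)/(u−d) = (1.11−0.71)/(1.23−0.71) = 0.7692.
Terminal values V(2,·): V(2,0)=-138.6848, V(2,1)=-75.1824, V(2,2)=34.8288
(1,0): S=122.1200. Δ = (V_up−V_dn)/(S_up−S_dn) = (-75.1824−-138.6848)/(150.2076−86.7052) = 1.0000. V = [p*·-75.1824 + (1−p*)·-138.6848]/1.11 = -80.9341. B = V − Δ·S = -203.0541.
(1,1): S=211.5600. Δ = (V_up−V_dn)/(S_up−S_dn) = (34.8288−-75.1824)/(260.2188−150.2076) = 1.0000. V = [p*·34.8288 + (1−p*)·-75.1824]/1.11 = 8.5059. B = V − Δ·S = -203.0541.
(0,0): S=172.0000. Δ = (V_up−V_dn)/(S_up−S_dn) = (8.5059−-80.9341)/(211.5600−122.1200) = 1.0000. V = [p*·8.5059 + (1−p*)·-80.9341]/1.11 = -10.9316. B = V − Δ·S = -182.9316.
Each (Δ,B) replicates both successor values, so the strategy is self-financing and V0 is arbitrage-free.

(0,0): Delta=1.0000 Bond=-182.9316
(1,0): Delta=1.0000 Bond=-203.0541
(1,1): Delta=1.0000 Bond=-203.0541
V0=-10.9316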